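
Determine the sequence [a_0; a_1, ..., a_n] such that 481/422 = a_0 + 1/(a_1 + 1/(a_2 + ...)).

[1; 7, 6, 1, 1, 4]

Run the Euclidean algorithm on 481 and 422; the successive quotients are the partial quotients a_0, a_1, ... (each step inverts the fractional part left over by the previous one):
  481 = 1*422 + 59, so a_0 = 1.
  422 = 7*59 + 9, so a_1 = 7.
  59 = 6*9 + 5, so a_2 = 6.
  9 = 1*5 + 4, so a_3 = 1.
  5 = 1*4 + 1, so a_4 = 1.
  4 = 4*1 + 0, so a_5 = 4.
The remainder reaches 0 after 6 divisions, so the expansion has 6 partial quotients, read off in order.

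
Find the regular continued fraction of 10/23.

[0; 2, 3, 3]

Run the Euclidean algorithm on 10 and 23; the successive quotients are the partial quotients a_0, a_1, ... (each step inverts the fractional part left over by the previous one):
  10 = 0*23 + 10, so a_0 = 0.
  23 = 2*10 + 3, so a_1 = 2.
  10 = 3*3 + 1, so a_2 = 3.
  3 = 3*1 + 0, so a_3 = 3.
The remainder reaches 0 after 4 divisions, so the expansion has 4 partial quotients, read off in order.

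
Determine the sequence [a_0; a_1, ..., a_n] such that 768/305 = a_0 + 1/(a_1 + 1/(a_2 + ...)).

[2; 1, 1, 13, 2, 1, 3]

Run the Euclidean algorithm on 768 and 305; the successive quotients are the partial quotients a_0, a_1, ... (each step inverts the fractional part left over by the previous one):
  768 = 2*305 + 158, so a_0 = 2.
  305 = 1*158 + 147, so a_1 = 1.
  158 = 1*147 + 11, so a_2 = 1.
  147 = 13*11 + 4, so a_3 = 13.
  11 = 2*4 + 3, so a_4 = 2.
  4 = 1*3 + 1, so a_5 = 1.
  3 = 3*1 + 0, so a_6 = 3.
The remainder reaches 0 after 7 divisions, so the expansion has 7 partial quotients, read off in order.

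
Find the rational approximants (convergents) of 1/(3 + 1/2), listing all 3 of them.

Using the convergent recurrence p_i = a_i*p_{i-1} + p_{i-2}, q_i = a_i*q_{i-1} + q_{i-2} with p_{-2}=0, p_{-1}=1, q_{-2}=1, q_{-1}=0:
  i=0: a_0=0, p_0 = 0*1 + 0 = 0, q_0 = 0*0 + 1 = 1.
  i=1: a_1=3, p_1 = 3*0 + 1 = 1, q_1 = 3*1 + 0 = 3.
  i=2: a_2=2, p_2 = 2*1 + 0 = 2, q_2 = 2*3 + 1 = 7.

0/1, 1/3, 2/7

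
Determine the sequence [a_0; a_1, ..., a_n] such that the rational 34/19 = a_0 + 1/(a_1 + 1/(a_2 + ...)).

Run the Euclidean algorithm on 34 and 19; the successive quotients are the partial quotients a_0, a_1, ... (each step inverts the fractional part left over by the previous one):
  34 = 1*19 + 15, so a_0 = 1.
  19 = 1*15 + 4, so a_1 = 1.
  15 = 3*4 + 3, so a_2 = 3.
  4 = 1*3 + 1, so a_3 = 1.
  3 = 3*1 + 0, so a_4 = 3.
The remainder reaches 0 after 5 divisions, so the expansion has 5 partial quotients, read off in order.

[1; 1, 3, 1, 3]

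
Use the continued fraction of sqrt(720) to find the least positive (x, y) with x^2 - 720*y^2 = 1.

First expand sqrt(720) as a continued fraction. With x_i = (sqrt(720) + m_i)/d_i and (m_0, d_0) = (0, 1): a_0 = floor(sqrt(720)) = 26, since 26^2 = 676 <= 720 < 729 = 27^2.
Iterate m_{i+1} = d_i*a_i - m_i, d_{i+1} = (720 - m_{i+1}^2)/d_i, a_{i+1} = floor((a_0 + m_{i+1})/d_{i+1}):
  m_1 = 1*26 - 0 = 26, d_1 = (720 - 26^2)/1 = 44/1 = 44, a_1 = floor((26 + 26)/44) = 1.
  m_2 = 44*1 - 26 = 18, d_2 = (720 - 18^2)/44 = 396/44 = 9, a_2 = floor((26 + 18)/9) = 4.
  m_3 = 9*4 - 18 = 18, d_3 = (720 - 18^2)/9 = 396/9 = 44, a_3 = floor((26 + 18)/44) = 1.
  m_4 = 44*1 - 18 = 26, d_4 = (720 - 26^2)/44 = 44/44 = 1, a_4 = floor((26 + 26)/1) = 52.
  m_5 = 1*52 - 26 = 26, d_5 = (720 - 26^2)/1 = 44/1 = 44: (m_5, d_5) = (m_1, d_1) = (26, 44), so from here the quotients repeat a_1, ..., a_4; the period length is 4.
So sqrt(720) = [26; (1, 4, 1, 52)] with period length k = 4.
k is even, so the fundamental solution of x^2 - 720y^2 = 1 is (p_{k-1}, q_{k-1}) = (p_3, q_3); compute convergents through index 3.
Convergents (p_i = a_i*p_{i-1} + p_{i-2}, q_i = a_i*q_{i-1} + q_{i-2} with p_{-2}=0, p_{-1}=1, q_{-2}=1, q_{-1}=0):
  i=0: a_0=26, p_0 = 26*1 + 0 = 26, q_0 = 26*0 + 1 = 1.
  i=1: a_1=1, p_1 = 1*26 + 1 = 27, q_1 = 1*1 + 0 = 1.
  i=2: a_2=4, p_2 = 4*27 + 26 = 134, q_2 = 4*1 + 1 = 5.
  i=3: a_3=1, p_3 = 1*134 + 27 = 161, q_3 = 1*5 + 1 = 6.
Check: 161^2 - 720*6^2 = 25921 - 25920 = 1, so (x, y) = (161, 6) solves the equation, and by the theorem it is the least positive solution.

(x, y) = (161, 6)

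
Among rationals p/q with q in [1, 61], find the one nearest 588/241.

Expand x = 588/241 as a continued fraction with the Euclidean algorithm:
  588 = 2*241 + 106, so a_0 = 2.
  241 = 2*106 + 29, so a_1 = 2.
  106 = 3*29 + 19, so a_2 = 3.
  29 = 1*19 + 10, so a_3 = 1.
  19 = 1*10 + 9, so a_4 = 1.
  10 = 1*9 + 1, so a_5 = 1.
  9 = 9*1 + 0, so a_6 = 9.
so x = [2; 2, 3, 1, 1, 1, 9].
Convergents (p_i = a_i*p_{i-1} + p_{i-2}, q_i = a_i*q_{i-1} + q_{i-2} with p_{-2}=0, p_{-1}=1, q_{-2}=1, q_{-1}=0), until the denominator exceeds 61:
  i=0: a_0=2, p_0 = 2*1 + 0 = 2, q_0 = 2*0 + 1 = 1.
  i=1: a_1=2, p_1 = 2*2 + 1 = 5, q_1 = 2*1 + 0 = 2.
  i=2: a_2=3, p_2 = 3*5 + 2 = 17, q_2 = 3*2 + 1 = 7.
  i=3: a_3=1, p_3 = 1*17 + 5 = 22, q_3 = 1*7 + 2 = 9.
  i=4: a_4=1, p_4 = 1*22 + 17 = 39, q_4 = 1*9 + 7 = 16.
  i=5: a_5=1, p_5 = 1*39 + 22 = 61, q_5 = 1*16 + 9 = 25.
  i=6: a_6=9, p_6 = 9*61 + 39 = 588, q_6 = 9*25 + 16 = 241.
q_6 = 241 > 61, so the last convergent with denominator <= 61 is p_5/q_5 = 61/25.
The closest fraction with denominator <= 61 is either p_5/q_5 or the intermediate fraction (k*p_5 + p_4)/(k*q_5 + q_4) with the largest k >= 1 whose denominator stays <= 61; these approach x as k grows, and every other convergent or intermediate fraction in range is farther away.
Largest k: floor((61 - q_4)/q_5) = floor((61 - 16)/25) = 1.
That gives (1*61 + 39)/(1*25 + 16) = 100/41.
Compare the errors: |x - 61/25| = |588*25 - 61*241|/(241*25) = 1/6025, and |x - 100/41| = |588*41 - 100*241|/(241*41) = 8/9881.
Cross-multiplying, 1*9881 = 9881 < 48200 = 8*6025, so 1/6025 is smaller: the convergent 61/25 is closer to x than 100/41.

61/25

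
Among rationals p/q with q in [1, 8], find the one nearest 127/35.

29/8

Expand x = 127/35 as a continued fraction with the Euclidean algorithm:
  127 = 3*35 + 22, so a_0 = 3.
  35 = 1*22 + 13, so a_1 = 1.
  22 = 1*13 + 9, so a_2 = 1.
  13 = 1*9 + 4, so a_3 = 1.
  9 = 2*4 + 1, so a_4 = 2.
  4 = 4*1 + 0, so a_5 = 4.
so x = [3; 1, 1, 1, 2, 4].
Convergents (p_i = a_i*p_{i-1} + p_{i-2}, q_i = a_i*q_{i-1} + q_{i-2} with p_{-2}=0, p_{-1}=1, q_{-2}=1, q_{-1}=0), until the denominator exceeds 8:
  i=0: a_0=3, p_0 = 3*1 + 0 = 3, q_0 = 3*0 + 1 = 1.
  i=1: a_1=1, p_1 = 1*3 + 1 = 4, q_1 = 1*1 + 0 = 1.
  i=2: a_2=1, p_2 = 1*4 + 3 = 7, q_2 = 1*1 + 1 = 2.
  i=3: a_3=1, p_3 = 1*7 + 4 = 11, q_3 = 1*2 + 1 = 3.
  i=4: a_4=2, p_4 = 2*11 + 7 = 29, q_4 = 2*3 + 2 = 8.
  i=5: a_5=4, p_5 = 4*29 + 11 = 127, q_5 = 4*8 + 3 = 35.
q_5 = 35 > 8, so the last convergent with denominator <= 8 is p_4/q_4 = 29/8.
The closest fraction with denominator <= 8 is either p_4/q_4 or the intermediate fraction (k*p_4 + p_3)/(k*q_4 + q_3) with the largest k >= 1 whose denominator stays <= 8; these approach x as k grows, and every other convergent or intermediate fraction in range is farther away.
Largest k: floor((8 - q_3)/q_4) = floor((8 - 3)/8) = 0.
Since k = 0, no intermediate fraction beyond p_4/q_4 has denominator <= 8, so the convergent 29/8 is the closest (its error is |127*8 - 29*35|/(35*8) = 1/280).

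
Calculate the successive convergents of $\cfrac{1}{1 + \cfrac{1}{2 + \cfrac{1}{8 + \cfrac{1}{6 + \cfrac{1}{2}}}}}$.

Using the convergent recurrence p_i = a_i*p_{i-1} + p_{i-2}, q_i = a_i*q_{i-1} + q_{i-2} with p_{-2}=0, p_{-1}=1, q_{-2}=1, q_{-1}=0:
  i=0: a_0=0, p_0 = 0*1 + 0 = 0, q_0 = 0*0 + 1 = 1.
  i=1: a_1=1, p_1 = 1*0 + 1 = 1, q_1 = 1*1 + 0 = 1.
  i=2: a_2=2, p_2 = 2*1 + 0 = 2, q_2 = 2*1 + 1 = 3.
  i=3: a_3=8, p_3 = 8*2 + 1 = 17, q_3 = 8*3 + 1 = 25.
  i=4: a_4=6, p_4 = 6*17 + 2 = 104, q_4 = 6*25 + 3 = 153.
  i=5: a_5=2, p_5 = 2*104 + 17 = 225, q_5 = 2*153 + 25 = 331.

0/1, 1/1, 2/3, 17/25, 104/153, 225/331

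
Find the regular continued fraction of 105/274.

Run the Euclidean algorithm on 105 and 274; the successive quotients are the partial quotients a_0, a_1, ... (each step inverts the fractional part left over by the previous one):
  105 = 0*274 + 105, so a_0 = 0.
  274 = 2*105 + 64, so a_1 = 2.
  105 = 1*64 + 41, so a_2 = 1.
  64 = 1*41 + 23, so a_3 = 1.
  41 = 1*23 + 18, so a_4 = 1.
  23 = 1*18 + 5, so a_5 = 1.
  18 = 3*5 + 3, so a_6 = 3.
  5 = 1*3 + 2, so a_7 = 1.
  3 = 1*2 + 1, so a_8 = 1.
  2 = 2*1 + 0, so a_9 = 2.
The remainder reaches 0 after 10 divisions, so the expansion has 10 partial quotients, read off in order.

[0; 2, 1, 1, 1, 1, 3, 1, 1, 2]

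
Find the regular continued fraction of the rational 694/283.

Run the Euclidean algorithm on 694 and 283; the successive quotients are the partial quotients a_0, a_1, ... (each step inverts the fractional part left over by the previous one):
  694 = 2*283 + 128, so a_0 = 2.
  283 = 2*128 + 27, so a_1 = 2.
  128 = 4*27 + 20, so a_2 = 4.
  27 = 1*20 + 7, so a_3 = 1.
  20 = 2*7 + 6, so a_4 = 2.
  7 = 1*6 + 1, so a_5 = 1.
  6 = 6*1 + 0, so a_6 = 6.
The remainder reaches 0 after 7 divisions, so the expansion has 7 partial quotients, read off in order.

[2; 2, 4, 1, 2, 1, 6]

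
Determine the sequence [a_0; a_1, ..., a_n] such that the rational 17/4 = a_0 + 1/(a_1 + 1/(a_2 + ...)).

[4; 4]

Run the Euclidean algorithm on 17 and 4; the successive quotients are the partial quotients a_0, a_1, ... (each step inverts the fractional part left over by the previous one):
  17 = 4*4 + 1, so a_0 = 4.
  4 = 4*1 + 0, so a_1 = 4.
The remainder reaches 0 after 2 divisions, so the expansion has 2 partial quotients, read off in order.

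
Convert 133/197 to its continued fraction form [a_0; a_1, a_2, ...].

[0; 1, 2, 12, 1, 4]

Run the Euclidean algorithm on 133 and 197; the successive quotients are the partial quotients a_0, a_1, ... (each step inverts the fractional part left over by the previous one):
  133 = 0*197 + 133, so a_0 = 0.
  197 = 1*133 + 64, so a_1 = 1.
  133 = 2*64 + 5, so a_2 = 2.
  64 = 12*5 + 4, so a_3 = 12.
  5 = 1*4 + 1, so a_4 = 1.
  4 = 4*1 + 0, so a_5 = 4.
The remainder reaches 0 after 6 divisions, so the expansion has 6 partial quotients, read off in order.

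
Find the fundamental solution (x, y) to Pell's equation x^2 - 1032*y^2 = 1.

First expand sqrt(1032) as a continued fraction. With x_i = (sqrt(1032) + m_i)/d_i and (m_0, d_0) = (0, 1): a_0 = floor(sqrt(1032)) = 32, since 32^2 = 1024 <= 1032 < 1089 = 33^2.
Iterate m_{i+1} = d_i*a_i - m_i, d_{i+1} = (1032 - m_{i+1}^2)/d_i, a_{i+1} = floor((a_0 + m_{i+1})/d_{i+1}):
  m_1 = 1*32 - 0 = 32, d_1 = (1032 - 32^2)/1 = 8/1 = 8, a_1 = floor((32 + 32)/8) = 8.
  m_2 = 8*8 - 32 = 32, d_2 = (1032 - 32^2)/8 = 8/8 = 1, a_2 = floor((32 + 32)/1) = 64.
  m_3 = 1*64 - 32 = 32, d_3 = (1032 - 32^2)/1 = 8/1 = 8: (m_3, d_3) = (m_1, d_1) = (32, 8), so from here the quotients repeat a_1, a_2; the period length is 2.
So sqrt(1032) = [32; (8, 64)] with period length k = 2.
k is even, so the fundamental solution of x^2 - 1032y^2 = 1 is (p_{k-1}, q_{k-1}) = (p_1, q_1); compute convergents through index 1.
Convergents (p_i = a_i*p_{i-1} + p_{i-2}, q_i = a_i*q_{i-1} + q_{i-2} with p_{-2}=0, p_{-1}=1, q_{-2}=1, q_{-1}=0):
  i=0: a_0=32, p_0 = 32*1 + 0 = 32, q_0 = 32*0 + 1 = 1.
  i=1: a_1=8, p_1 = 8*32 + 1 = 257, q_1 = 8*1 + 0 = 8.
Check: 257^2 - 1032*8^2 = 66049 - 66048 = 1, so (x, y) = (257, 8) solves the equation, and by the theorem it is the least positive solution.

(x, y) = (257, 8)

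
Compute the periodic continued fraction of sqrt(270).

[16; (2, 3, 6, 3, 2, 32)]

Write x_i = (sqrt(270) + m_i)/d_i with (m_0, d_0) = (0, 1). a_0 = floor(sqrt(270)) = 16, since 16^2 = 256 <= 270 < 289 = 17^2.
Iterate m_{i+1} = d_i*a_i - m_i, d_{i+1} = (270 - m_{i+1}^2)/d_i, a_{i+1} = floor((a_0 + m_{i+1})/d_{i+1}):
  m_1 = 1*16 - 0 = 16, d_1 = (270 - 16^2)/1 = 14/1 = 14, a_1 = floor((16 + 16)/14) = 2.
  m_2 = 14*2 - 16 = 12, d_2 = (270 - 12^2)/14 = 126/14 = 9, a_2 = floor((16 + 12)/9) = 3.
  m_3 = 9*3 - 12 = 15, d_3 = (270 - 15^2)/9 = 45/9 = 5, a_3 = floor((16 + 15)/5) = 6.
  m_4 = 5*6 - 15 = 15, d_4 = (270 - 15^2)/5 = 45/5 = 9, a_4 = floor((16 + 15)/9) = 3.
  m_5 = 9*3 - 15 = 12, d_5 = (270 - 12^2)/9 = 126/9 = 14, a_5 = floor((16 + 12)/14) = 2.
  m_6 = 14*2 - 12 = 16, d_6 = (270 - 16^2)/14 = 14/14 = 1, a_6 = floor((16 + 16)/1) = 32.
  m_7 = 1*32 - 16 = 16, d_7 = (270 - 16^2)/1 = 14/1 = 14: (m_7, d_7) = (m_1, d_1) = (16, 14), so from here the quotients repeat a_1, ..., a_6; the period length is 6.
Hence the expansion of sqrt(270) is a_0 = 16 followed by the repeating block 2, 3, 6, 3, 2, 32 (period 6).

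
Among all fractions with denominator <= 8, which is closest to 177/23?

54/7

Expand x = 177/23 as a continued fraction with the Euclidean algorithm:
  177 = 7*23 + 16, so a_0 = 7.
  23 = 1*16 + 7, so a_1 = 1.
  16 = 2*7 + 2, so a_2 = 2.
  7 = 3*2 + 1, so a_3 = 3.
  2 = 2*1 + 0, so a_4 = 2.
so x = [7; 1, 2, 3, 2].
Convergents (p_i = a_i*p_{i-1} + p_{i-2}, q_i = a_i*q_{i-1} + q_{i-2} with p_{-2}=0, p_{-1}=1, q_{-2}=1, q_{-1}=0), until the denominator exceeds 8:
  i=0: a_0=7, p_0 = 7*1 + 0 = 7, q_0 = 7*0 + 1 = 1.
  i=1: a_1=1, p_1 = 1*7 + 1 = 8, q_1 = 1*1 + 0 = 1.
  i=2: a_2=2, p_2 = 2*8 + 7 = 23, q_2 = 2*1 + 1 = 3.
  i=3: a_3=3, p_3 = 3*23 + 8 = 77, q_3 = 3*3 + 1 = 10.
q_3 = 10 > 8, so the last convergent with denominator <= 8 is p_2/q_2 = 23/3.
The closest fraction with denominator <= 8 is either p_2/q_2 or the intermediate fraction (k*p_2 + p_1)/(k*q_2 + q_1) with the largest k >= 1 whose denominator stays <= 8; these approach x as k grows, and every other convergent or intermediate fraction in range is farther away.
Largest k: floor((8 - q_1)/q_2) = floor((8 - 1)/3) = 2.
That gives (2*23 + 8)/(2*3 + 1) = 54/7.
Compare the errors: |x - 23/3| = |177*3 - 23*23|/(23*3) = 2/69, and |x - 54/7| = |177*7 - 54*23|/(23*7) = 3/161.
Cross-multiplying, 3*69 = 207 < 322 = 2*161, so 3/161 is smaller: the intermediate fraction 54/7 is closer to x than 23/3.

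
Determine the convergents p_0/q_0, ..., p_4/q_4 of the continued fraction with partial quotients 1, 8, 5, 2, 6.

1/1, 9/8, 46/41, 101/90, 652/581

Using the convergent recurrence p_i = a_i*p_{i-1} + p_{i-2}, q_i = a_i*q_{i-1} + q_{i-2} with p_{-2}=0, p_{-1}=1, q_{-2}=1, q_{-1}=0:
  i=0: a_0=1, p_0 = 1*1 + 0 = 1, q_0 = 1*0 + 1 = 1.
  i=1: a_1=8, p_1 = 8*1 + 1 = 9, q_1 = 8*1 + 0 = 8.
  i=2: a_2=5, p_2 = 5*9 + 1 = 46, q_2 = 5*8 + 1 = 41.
  i=3: a_3=2, p_3 = 2*46 + 9 = 101, q_3 = 2*41 + 8 = 90.
  i=4: a_4=6, p_4 = 6*101 + 46 = 652, q_4 = 6*90 + 41 = 581.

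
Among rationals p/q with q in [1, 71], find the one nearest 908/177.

277/54

Expand x = 908/177 as a continued fraction with the Euclidean algorithm:
  908 = 5*177 + 23, so a_0 = 5.
  177 = 7*23 + 16, so a_1 = 7.
  23 = 1*16 + 7, so a_2 = 1.
  16 = 2*7 + 2, so a_3 = 2.
  7 = 3*2 + 1, so a_4 = 3.
  2 = 2*1 + 0, so a_5 = 2.
so x = [5; 7, 1, 2, 3, 2].
Convergents (p_i = a_i*p_{i-1} + p_{i-2}, q_i = a_i*q_{i-1} + q_{i-2} with p_{-2}=0, p_{-1}=1, q_{-2}=1, q_{-1}=0), until the denominator exceeds 71:
  i=0: a_0=5, p_0 = 5*1 + 0 = 5, q_0 = 5*0 + 1 = 1.
  i=1: a_1=7, p_1 = 7*5 + 1 = 36, q_1 = 7*1 + 0 = 7.
  i=2: a_2=1, p_2 = 1*36 + 5 = 41, q_2 = 1*7 + 1 = 8.
  i=3: a_3=2, p_3 = 2*41 + 36 = 118, q_3 = 2*8 + 7 = 23.
  i=4: a_4=3, p_4 = 3*118 + 41 = 395, q_4 = 3*23 + 8 = 77.
q_4 = 77 > 71, so the last convergent with denominator <= 71 is p_3/q_3 = 118/23.
The closest fraction with denominator <= 71 is either p_3/q_3 or the intermediate fraction (k*p_3 + p_2)/(k*q_3 + q_2) with the largest k >= 1 whose denominator stays <= 71; these approach x as k grows, and every other convergent or intermediate fraction in range is farther away.
Largest k: floor((71 - q_2)/q_3) = floor((71 - 8)/23) = 2.
That gives (2*118 + 41)/(2*23 + 8) = 277/54.
Compare the errors: |x - 118/23| = |908*23 - 118*177|/(177*23) = 2/4071, and |x - 277/54| = |908*54 - 277*177|/(177*54) = 3/9558.
Cross-multiplying, 3*4071 = 12213 < 19116 = 2*9558, so 3/9558 is smaller: the intermediate fraction 277/54 is closer to x than 118/23.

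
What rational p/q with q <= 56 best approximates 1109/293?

193/51

Expand x = 1109/293 as a continued fraction with the Euclidean algorithm:
  1109 = 3*293 + 230, so a_0 = 3.
  293 = 1*230 + 63, so a_1 = 1.
  230 = 3*63 + 41, so a_2 = 3.
  63 = 1*41 + 22, so a_3 = 1.
  41 = 1*22 + 19, so a_4 = 1.
  22 = 1*19 + 3, so a_5 = 1.
  19 = 6*3 + 1, so a_6 = 6.
  3 = 3*1 + 0, so a_7 = 3.
so x = [3; 1, 3, 1, 1, 1, 6, 3].
Convergents (p_i = a_i*p_{i-1} + p_{i-2}, q_i = a_i*q_{i-1} + q_{i-2} with p_{-2}=0, p_{-1}=1, q_{-2}=1, q_{-1}=0), until the denominator exceeds 56:
  i=0: a_0=3, p_0 = 3*1 + 0 = 3, q_0 = 3*0 + 1 = 1.
  i=1: a_1=1, p_1 = 1*3 + 1 = 4, q_1 = 1*1 + 0 = 1.
  i=2: a_2=3, p_2 = 3*4 + 3 = 15, q_2 = 3*1 + 1 = 4.
  i=3: a_3=1, p_3 = 1*15 + 4 = 19, q_3 = 1*4 + 1 = 5.
  i=4: a_4=1, p_4 = 1*19 + 15 = 34, q_4 = 1*5 + 4 = 9.
  i=5: a_5=1, p_5 = 1*34 + 19 = 53, q_5 = 1*9 + 5 = 14.
  i=6: a_6=6, p_6 = 6*53 + 34 = 352, q_6 = 6*14 + 9 = 93.
q_6 = 93 > 56, so the last convergent with denominator <= 56 is p_5/q_5 = 53/14.
The closest fraction with denominator <= 56 is either p_5/q_5 or the intermediate fraction (k*p_5 + p_4)/(k*q_5 + q_4) with the largest k >= 1 whose denominator stays <= 56; these approach x as k grows, and every other convergent or intermediate fraction in range is farther away.
Largest k: floor((56 - q_4)/q_5) = floor((56 - 9)/14) = 3.
That gives (3*53 + 34)/(3*14 + 9) = 193/51.
Compare the errors: |x - 53/14| = |1109*14 - 53*293|/(293*14) = 3/4102, and |x - 193/51| = |1109*51 - 193*293|/(293*51) = 10/14943.
Cross-multiplying, 10*4102 = 41020 < 44829 = 3*14943, so 10/14943 is smaller: the intermediate fraction 193/51 is closer to x than 53/14.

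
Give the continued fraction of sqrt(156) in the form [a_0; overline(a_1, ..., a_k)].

[12; overline(2, 24)]

Write x_i = (sqrt(156) + m_i)/d_i with (m_0, d_0) = (0, 1). a_0 = floor(sqrt(156)) = 12, since 12^2 = 144 <= 156 < 169 = 13^2.
Iterate m_{i+1} = d_i*a_i - m_i, d_{i+1} = (156 - m_{i+1}^2)/d_i, a_{i+1} = floor((a_0 + m_{i+1})/d_{i+1}):
  m_1 = 1*12 - 0 = 12, d_1 = (156 - 12^2)/1 = 12/1 = 12, a_1 = floor((12 + 12)/12) = 2.
  m_2 = 12*2 - 12 = 12, d_2 = (156 - 12^2)/12 = 12/12 = 1, a_2 = floor((12 + 12)/1) = 24.
  m_3 = 1*24 - 12 = 12, d_3 = (156 - 12^2)/1 = 12/1 = 12: (m_3, d_3) = (m_1, d_1) = (12, 12), so from here the quotients repeat a_1, a_2; the period length is 2.
Hence the expansion of sqrt(156) is a_0 = 12 followed by the repeating block 2, 24 (period 2).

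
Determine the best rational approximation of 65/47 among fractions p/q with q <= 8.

11/8

Expand x = 65/47 as a continued fraction with the Euclidean algorithm:
  65 = 1*47 + 18, so a_0 = 1.
  47 = 2*18 + 11, so a_1 = 2.
  18 = 1*11 + 7, so a_2 = 1.
  11 = 1*7 + 4, so a_3 = 1.
  7 = 1*4 + 3, so a_4 = 1.
  4 = 1*3 + 1, so a_5 = 1.
  3 = 3*1 + 0, so a_6 = 3.
so x = [1; 2, 1, 1, 1, 1, 3].
Convergents (p_i = a_i*p_{i-1} + p_{i-2}, q_i = a_i*q_{i-1} + q_{i-2} with p_{-2}=0, p_{-1}=1, q_{-2}=1, q_{-1}=0), until the denominator exceeds 8:
  i=0: a_0=1, p_0 = 1*1 + 0 = 1, q_0 = 1*0 + 1 = 1.
  i=1: a_1=2, p_1 = 2*1 + 1 = 3, q_1 = 2*1 + 0 = 2.
  i=2: a_2=1, p_2 = 1*3 + 1 = 4, q_2 = 1*2 + 1 = 3.
  i=3: a_3=1, p_3 = 1*4 + 3 = 7, q_3 = 1*3 + 2 = 5.
  i=4: a_4=1, p_4 = 1*7 + 4 = 11, q_4 = 1*5 + 3 = 8.
  i=5: a_5=1, p_5 = 1*11 + 7 = 18, q_5 = 1*8 + 5 = 13.
q_5 = 13 > 8, so the last convergent with denominator <= 8 is p_4/q_4 = 11/8.
The closest fraction with denominator <= 8 is either p_4/q_4 or the intermediate fraction (k*p_4 + p_3)/(k*q_4 + q_3) with the largest k >= 1 whose denominator stays <= 8; these approach x as k grows, and every other convergent or intermediate fraction in range is farther away.
Largest k: floor((8 - q_3)/q_4) = floor((8 - 5)/8) = 0.
Since k = 0, no intermediate fraction beyond p_4/q_4 has denominator <= 8, so the convergent 11/8 is the closest (its error is |65*8 - 11*47|/(47*8) = 3/376).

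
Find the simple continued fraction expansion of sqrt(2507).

Write x_i = (sqrt(2507) + m_i)/d_i with (m_0, d_0) = (0, 1). a_0 = floor(sqrt(2507)) = 50, since 50^2 = 2500 <= 2507 < 2601 = 51^2.
Iterate m_{i+1} = d_i*a_i - m_i, d_{i+1} = (2507 - m_{i+1}^2)/d_i, a_{i+1} = floor((a_0 + m_{i+1})/d_{i+1}):
  m_1 = 1*50 - 0 = 50, d_1 = (2507 - 50^2)/1 = 7/1 = 7, a_1 = floor((50 + 50)/7) = 14.
  m_2 = 7*14 - 50 = 48, d_2 = (2507 - 48^2)/7 = 203/7 = 29, a_2 = floor((50 + 48)/29) = 3.
  m_3 = 29*3 - 48 = 39, d_3 = (2507 - 39^2)/29 = 986/29 = 34, a_3 = floor((50 + 39)/34) = 2.
  m_4 = 34*2 - 39 = 29, d_4 = (2507 - 29^2)/34 = 1666/34 = 49, a_4 = floor((50 + 29)/49) = 1.
  m_5 = 49*1 - 29 = 20, d_5 = (2507 - 20^2)/49 = 2107/49 = 43, a_5 = floor((50 + 20)/43) = 1.
  m_6 = 43*1 - 20 = 23, d_6 = (2507 - 23^2)/43 = 1978/43 = 46, a_6 = floor((50 + 23)/46) = 1.
  m_7 = 46*1 - 23 = 23, d_7 = (2507 - 23^2)/46 = 1978/46 = 43, a_7 = floor((50 + 23)/43) = 1.
  m_8 = 43*1 - 23 = 20, d_8 = (2507 - 20^2)/43 = 2107/43 = 49, a_8 = floor((50 + 20)/49) = 1.
  m_9 = 49*1 - 20 = 29, d_9 = (2507 - 29^2)/49 = 1666/49 = 34, a_9 = floor((50 + 29)/34) = 2.
  m_10 = 34*2 - 29 = 39, d_10 = (2507 - 39^2)/34 = 986/34 = 29, a_10 = floor((50 + 39)/29) = 3.
  m_11 = 29*3 - 39 = 48, d_11 = (2507 - 48^2)/29 = 203/29 = 7, a_11 = floor((50 + 48)/7) = 14.
  m_12 = 7*14 - 48 = 50, d_12 = (2507 - 50^2)/7 = 7/7 = 1, a_12 = floor((50 + 50)/1) = 100.
  m_13 = 1*100 - 50 = 50, d_13 = (2507 - 50^2)/1 = 7/1 = 7: (m_13, d_13) = (m_1, d_1) = (50, 7), so from here the quotients repeat a_1, ..., a_12; the period length is 12.
Hence the expansion of sqrt(2507) is a_0 = 50 followed by the repeating block 14, 3, 2, 1, 1, 1, 1, 1, 2, 3, 14, 100 (period 12).

[50; (14, 3, 2, 1, 1, 1, 1, 1, 2, 3, 14, 100)]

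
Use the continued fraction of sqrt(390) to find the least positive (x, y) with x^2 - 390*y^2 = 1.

First expand sqrt(390) as a continued fraction. With x_i = (sqrt(390) + m_i)/d_i and (m_0, d_0) = (0, 1): a_0 = floor(sqrt(390)) = 19, since 19^2 = 361 <= 390 < 400 = 20^2.
Iterate m_{i+1} = d_i*a_i - m_i, d_{i+1} = (390 - m_{i+1}^2)/d_i, a_{i+1} = floor((a_0 + m_{i+1})/d_{i+1}):
  m_1 = 1*19 - 0 = 19, d_1 = (390 - 19^2)/1 = 29/1 = 29, a_1 = floor((19 + 19)/29) = 1.
  m_2 = 29*1 - 19 = 10, d_2 = (390 - 10^2)/29 = 290/29 = 10, a_2 = floor((19 + 10)/10) = 2.
  m_3 = 10*2 - 10 = 10, d_3 = (390 - 10^2)/10 = 290/10 = 29, a_3 = floor((19 + 10)/29) = 1.
  m_4 = 29*1 - 10 = 19, d_4 = (390 - 19^2)/29 = 29/29 = 1, a_4 = floor((19 + 19)/1) = 38.
  m_5 = 1*38 - 19 = 19, d_5 = (390 - 19^2)/1 = 29/1 = 29: (m_5, d_5) = (m_1, d_1) = (19, 29), so from here the quotients repeat a_1, ..., a_4; the period length is 4.
So sqrt(390) = [19; (1, 2, 1, 38)] with period length k = 4.
k is even, so the fundamental solution of x^2 - 390y^2 = 1 is (p_{k-1}, q_{k-1}) = (p_3, q_3); compute convergents through index 3.
Convergents (p_i = a_i*p_{i-1} + p_{i-2}, q_i = a_i*q_{i-1} + q_{i-2} with p_{-2}=0, p_{-1}=1, q_{-2}=1, q_{-1}=0):
  i=0: a_0=19, p_0 = 19*1 + 0 = 19, q_0 = 19*0 + 1 = 1.
  i=1: a_1=1, p_1 = 1*19 + 1 = 20, q_1 = 1*1 + 0 = 1.
  i=2: a_2=2, p_2 = 2*20 + 19 = 59, q_2 = 2*1 + 1 = 3.
  i=3: a_3=1, p_3 = 1*59 + 20 = 79, q_3 = 1*3 + 1 = 4.
Check: 79^2 - 390*4^2 = 6241 - 6240 = 1, so (x, y) = (79, 4) solves the equation, and by the theorem it is the least positive solution.

(x, y) = (79, 4)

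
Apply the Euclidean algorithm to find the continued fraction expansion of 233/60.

[3; 1, 7, 1, 1, 3]

Run the Euclidean algorithm on 233 and 60; the successive quotients are the partial quotients a_0, a_1, ... (each step inverts the fractional part left over by the previous one):
  233 = 3*60 + 53, so a_0 = 3.
  60 = 1*53 + 7, so a_1 = 1.
  53 = 7*7 + 4, so a_2 = 7.
  7 = 1*4 + 3, so a_3 = 1.
  4 = 1*3 + 1, so a_4 = 1.
  3 = 3*1 + 0, so a_5 = 3.
The remainder reaches 0 after 6 divisions, so the expansion has 6 partial quotients, read off in order.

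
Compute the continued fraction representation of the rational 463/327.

Run the Euclidean algorithm on 463 and 327; the successive quotients are the partial quotients a_0, a_1, ... (each step inverts the fractional part left over by the previous one):
  463 = 1*327 + 136, so a_0 = 1.
  327 = 2*136 + 55, so a_1 = 2.
  136 = 2*55 + 26, so a_2 = 2.
  55 = 2*26 + 3, so a_3 = 2.
  26 = 8*3 + 2, so a_4 = 8.
  3 = 1*2 + 1, so a_5 = 1.
  2 = 2*1 + 0, so a_6 = 2.
The remainder reaches 0 after 7 divisions, so the expansion has 7 partial quotients, read off in order.

[1; 2, 2, 2, 8, 1, 2]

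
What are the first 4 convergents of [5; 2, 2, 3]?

5/1, 11/2, 27/5, 92/17

Using the convergent recurrence p_i = a_i*p_{i-1} + p_{i-2}, q_i = a_i*q_{i-1} + q_{i-2} with p_{-2}=0, p_{-1}=1, q_{-2}=1, q_{-1}=0:
  i=0: a_0=5, p_0 = 5*1 + 0 = 5, q_0 = 5*0 + 1 = 1.
  i=1: a_1=2, p_1 = 2*5 + 1 = 11, q_1 = 2*1 + 0 = 2.
  i=2: a_2=2, p_2 = 2*11 + 5 = 27, q_2 = 2*2 + 1 = 5.
  i=3: a_3=3, p_3 = 3*27 + 11 = 92, q_3 = 3*5 + 2 = 17.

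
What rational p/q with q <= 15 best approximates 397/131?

3/1

Expand x = 397/131 as a continued fraction with the Euclidean algorithm:
  397 = 3*131 + 4, so a_0 = 3.
  131 = 32*4 + 3, so a_1 = 32.
  4 = 1*3 + 1, so a_2 = 1.
  3 = 3*1 + 0, so a_3 = 3.
so x = [3; 32, 1, 3].
Convergents (p_i = a_i*p_{i-1} + p_{i-2}, q_i = a_i*q_{i-1} + q_{i-2} with p_{-2}=0, p_{-1}=1, q_{-2}=1, q_{-1}=0), until the denominator exceeds 15:
  i=0: a_0=3, p_0 = 3*1 + 0 = 3, q_0 = 3*0 + 1 = 1.
  i=1: a_1=32, p_1 = 32*3 + 1 = 97, q_1 = 32*1 + 0 = 32.
q_1 = 32 > 15, so the last convergent with denominator <= 15 is p_0/q_0 = 3/1.
The closest fraction with denominator <= 15 is either p_0/q_0 or the intermediate fraction (k*p_0 + p_{-1})/(k*q_0 + q_{-1}) with the largest k >= 1 whose denominator stays <= 15; these approach x as k grows, and every other convergent or intermediate fraction in range is farther away.
Largest k: floor((15 - q_{-1})/q_0) = floor((15 - 0)/1) = 15 (using the seeds p_{-1} = 1, q_{-1} = 0).
That gives (15*3 + 1)/(15*1 + 0) = 46/15.
Compare the errors: |x - 3/1| = |397*1 - 3*131|/(131*1) = 4/131, and |x - 46/15| = |397*15 - 46*131|/(131*15) = 71/1965.
Cross-multiplying, 4*1965 = 7860 < 9301 = 71*131, so 4/131 is smaller: the convergent 3/1 is closer to x than 46/15.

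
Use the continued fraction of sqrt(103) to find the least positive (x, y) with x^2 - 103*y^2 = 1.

First expand sqrt(103) as a continued fraction. With x_i = (sqrt(103) + m_i)/d_i and (m_0, d_0) = (0, 1): a_0 = floor(sqrt(103)) = 10, since 10^2 = 100 <= 103 < 121 = 11^2.
Iterate m_{i+1} = d_i*a_i - m_i, d_{i+1} = (103 - m_{i+1}^2)/d_i, a_{i+1} = floor((a_0 + m_{i+1})/d_{i+1}):
  m_1 = 1*10 - 0 = 10, d_1 = (103 - 10^2)/1 = 3/1 = 3, a_1 = floor((10 + 10)/3) = 6.
  m_2 = 3*6 - 10 = 8, d_2 = (103 - 8^2)/3 = 39/3 = 13, a_2 = floor((10 + 8)/13) = 1.
  m_3 = 13*1 - 8 = 5, d_3 = (103 - 5^2)/13 = 78/13 = 6, a_3 = floor((10 + 5)/6) = 2.
  m_4 = 6*2 - 5 = 7, d_4 = (103 - 7^2)/6 = 54/6 = 9, a_4 = floor((10 + 7)/9) = 1.
  m_5 = 9*1 - 7 = 2, d_5 = (103 - 2^2)/9 = 99/9 = 11, a_5 = floor((10 + 2)/11) = 1.
  m_6 = 11*1 - 2 = 9, d_6 = (103 - 9^2)/11 = 22/11 = 2, a_6 = floor((10 + 9)/2) = 9.
  m_7 = 2*9 - 9 = 9, d_7 = (103 - 9^2)/2 = 22/2 = 11, a_7 = floor((10 + 9)/11) = 1.
  m_8 = 11*1 - 9 = 2, d_8 = (103 - 2^2)/11 = 99/11 = 9, a_8 = floor((10 + 2)/9) = 1.
  m_9 = 9*1 - 2 = 7, d_9 = (103 - 7^2)/9 = 54/9 = 6, a_9 = floor((10 + 7)/6) = 2.
  m_10 = 6*2 - 7 = 5, d_10 = (103 - 5^2)/6 = 78/6 = 13, a_10 = floor((10 + 5)/13) = 1.
  m_11 = 13*1 - 5 = 8, d_11 = (103 - 8^2)/13 = 39/13 = 3, a_11 = floor((10 + 8)/3) = 6.
  m_12 = 3*6 - 8 = 10, d_12 = (103 - 10^2)/3 = 3/3 = 1, a_12 = floor((10 + 10)/1) = 20.
  m_13 = 1*20 - 10 = 10, d_13 = (103 - 10^2)/1 = 3/1 = 3: (m_13, d_13) = (m_1, d_1) = (10, 3), so from here the quotients repeat a_1, ..., a_12; the period length is 12.
So sqrt(103) = [10; (6, 1, 2, 1, 1, 9, 1, 1, 2, 1, 6, 20)] with period length k = 12.
k is even, so the fundamental solution of x^2 - 103y^2 = 1 is (p_{k-1}, q_{k-1}) = (p_11, q_11); compute convergents through index 11.
Convergents (p_i = a_i*p_{i-1} + p_{i-2}, q_i = a_i*q_{i-1} + q_{i-2} with p_{-2}=0, p_{-1}=1, q_{-2}=1, q_{-1}=0):
  i=0: a_0=10, p_0 = 10*1 + 0 = 10, q_0 = 10*0 + 1 = 1.
  i=1: a_1=6, p_1 = 6*10 + 1 = 61, q_1 = 6*1 + 0 = 6.
  i=2: a_2=1, p_2 = 1*61 + 10 = 71, q_2 = 1*6 + 1 = 7.
  i=3: a_3=2, p_3 = 2*71 + 61 = 203, q_3 = 2*7 + 6 = 20.
  i=4: a_4=1, p_4 = 1*203 + 71 = 274, q_4 = 1*20 + 7 = 27.
  i=5: a_5=1, p_5 = 1*274 + 203 = 477, q_5 = 1*27 + 20 = 47.
  i=6: a_6=9, p_6 = 9*477 + 274 = 4567, q_6 = 9*47 + 27 = 450.
  i=7: a_7=1, p_7 = 1*4567 + 477 = 5044, q_7 = 1*450 + 47 = 497.
  i=8: a_8=1, p_8 = 1*5044 + 4567 = 9611, q_8 = 1*497 + 450 = 947.
  i=9: a_9=2, p_9 = 2*9611 + 5044 = 24266, q_9 = 2*947 + 497 = 2391.
  i=10: a_10=1, p_10 = 1*24266 + 9611 = 33877, q_10 = 1*2391 + 947 = 3338.
  i=11: a_11=6, p_11 = 6*33877 + 24266 = 227528, q_11 = 6*3338 + 2391 = 22419.
Check: 227528^2 - 103*22419^2 = 51768990784 - 51768990783 = 1, so (x, y) = (227528, 22419) solves the equation, and by the theorem it is the least positive solution.

(x, y) = (227528, 22419)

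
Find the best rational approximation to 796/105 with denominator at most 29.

144/19

Expand x = 796/105 as a continued fraction with the Euclidean algorithm:
  796 = 7*105 + 61, so a_0 = 7.
  105 = 1*61 + 44, so a_1 = 1.
  61 = 1*44 + 17, so a_2 = 1.
  44 = 2*17 + 10, so a_3 = 2.
  17 = 1*10 + 7, so a_4 = 1.
  10 = 1*7 + 3, so a_5 = 1.
  7 = 2*3 + 1, so a_6 = 2.
  3 = 3*1 + 0, so a_7 = 3.
so x = [7; 1, 1, 2, 1, 1, 2, 3].
Convergents (p_i = a_i*p_{i-1} + p_{i-2}, q_i = a_i*q_{i-1} + q_{i-2} with p_{-2}=0, p_{-1}=1, q_{-2}=1, q_{-1}=0), until the denominator exceeds 29:
  i=0: a_0=7, p_0 = 7*1 + 0 = 7, q_0 = 7*0 + 1 = 1.
  i=1: a_1=1, p_1 = 1*7 + 1 = 8, q_1 = 1*1 + 0 = 1.
  i=2: a_2=1, p_2 = 1*8 + 7 = 15, q_2 = 1*1 + 1 = 2.
  i=3: a_3=2, p_3 = 2*15 + 8 = 38, q_3 = 2*2 + 1 = 5.
  i=4: a_4=1, p_4 = 1*38 + 15 = 53, q_4 = 1*5 + 2 = 7.
  i=5: a_5=1, p_5 = 1*53 + 38 = 91, q_5 = 1*7 + 5 = 12.
  i=6: a_6=2, p_6 = 2*91 + 53 = 235, q_6 = 2*12 + 7 = 31.
q_6 = 31 > 29, so the last convergent with denominator <= 29 is p_5/q_5 = 91/12.
The closest fraction with denominator <= 29 is either p_5/q_5 or the intermediate fraction (k*p_5 + p_4)/(k*q_5 + q_4) with the largest k >= 1 whose denominator stays <= 29; these approach x as k grows, and every other convergent or intermediate fraction in range is farther away.
Largest k: floor((29 - q_4)/q_5) = floor((29 - 7)/12) = 1.
That gives (1*91 + 53)/(1*12 + 7) = 144/19.
Compare the errors: |x - 91/12| = |796*12 - 91*105|/(105*12) = 3/1260, and |x - 144/19| = |796*19 - 144*105|/(105*19) = 4/1995.
Cross-multiplying, 4*1260 = 5040 < 5985 = 3*1995, so 4/1995 is smaller: the intermediate fraction 144/19 is closer to x than 91/12.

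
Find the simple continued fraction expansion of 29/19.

Run the Euclidean algorithm on 29 and 19; the successive quotients are the partial quotients a_0, a_1, ... (each step inverts the fractional part left over by the previous one):
  29 = 1*19 + 10, so a_0 = 1.
  19 = 1*10 + 9, so a_1 = 1.
  10 = 1*9 + 1, so a_2 = 1.
  9 = 9*1 + 0, so a_3 = 9.
The remainder reaches 0 after 4 divisions, so the expansion has 4 partial quotients, read off in order.

[1; 1, 1, 9]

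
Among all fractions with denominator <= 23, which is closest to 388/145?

Expand x = 388/145 as a continued fraction with the Euclidean algorithm:
  388 = 2*145 + 98, so a_0 = 2.
  145 = 1*98 + 47, so a_1 = 1.
  98 = 2*47 + 4, so a_2 = 2.
  47 = 11*4 + 3, so a_3 = 11.
  4 = 1*3 + 1, so a_4 = 1.
  3 = 3*1 + 0, so a_5 = 3.
so x = [2; 1, 2, 11, 1, 3].
Convergents (p_i = a_i*p_{i-1} + p_{i-2}, q_i = a_i*q_{i-1} + q_{i-2} with p_{-2}=0, p_{-1}=1, q_{-2}=1, q_{-1}=0), until the denominator exceeds 23:
  i=0: a_0=2, p_0 = 2*1 + 0 = 2, q_0 = 2*0 + 1 = 1.
  i=1: a_1=1, p_1 = 1*2 + 1 = 3, q_1 = 1*1 + 0 = 1.
  i=2: a_2=2, p_2 = 2*3 + 2 = 8, q_2 = 2*1 + 1 = 3.
  i=3: a_3=11, p_3 = 11*8 + 3 = 91, q_3 = 11*3 + 1 = 34.
q_3 = 34 > 23, so the last convergent with denominator <= 23 is p_2/q_2 = 8/3.
The closest fraction with denominator <= 23 is either p_2/q_2 or the intermediate fraction (k*p_2 + p_1)/(k*q_2 + q_1) with the largest k >= 1 whose denominator stays <= 23; these approach x as k grows, and every other convergent or intermediate fraction in range is farther away.
Largest k: floor((23 - q_1)/q_2) = floor((23 - 1)/3) = 7.
That gives (7*8 + 3)/(7*3 + 1) = 59/22.
Compare the errors: |x - 8/3| = |388*3 - 8*145|/(145*3) = 4/435, and |x - 59/22| = |388*22 - 59*145|/(145*22) = 19/3190.
Cross-multiplying, 19*435 = 8265 < 12760 = 4*3190, so 19/3190 is smaller: the intermediate fraction 59/22 is closer to x than 8/3.

59/22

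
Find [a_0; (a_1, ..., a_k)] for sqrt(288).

[16; (1, 32)]

Write x_i = (sqrt(288) + m_i)/d_i with (m_0, d_0) = (0, 1). a_0 = floor(sqrt(288)) = 16, since 16^2 = 256 <= 288 < 289 = 17^2.
Iterate m_{i+1} = d_i*a_i - m_i, d_{i+1} = (288 - m_{i+1}^2)/d_i, a_{i+1} = floor((a_0 + m_{i+1})/d_{i+1}):
  m_1 = 1*16 - 0 = 16, d_1 = (288 - 16^2)/1 = 32/1 = 32, a_1 = floor((16 + 16)/32) = 1.
  m_2 = 32*1 - 16 = 16, d_2 = (288 - 16^2)/32 = 32/32 = 1, a_2 = floor((16 + 16)/1) = 32.
  m_3 = 1*32 - 16 = 16, d_3 = (288 - 16^2)/1 = 32/1 = 32: (m_3, d_3) = (m_1, d_1) = (16, 32), so from here the quotients repeat a_1, a_2; the period length is 2.
Hence the expansion of sqrt(288) is a_0 = 16 followed by the repeating block 1, 32 (period 2).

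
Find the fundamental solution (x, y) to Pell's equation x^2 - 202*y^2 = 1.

First expand sqrt(202) as a continued fraction. With x_i = (sqrt(202) + m_i)/d_i and (m_0, d_0) = (0, 1): a_0 = floor(sqrt(202)) = 14, since 14^2 = 196 <= 202 < 225 = 15^2.
Iterate m_{i+1} = d_i*a_i - m_i, d_{i+1} = (202 - m_{i+1}^2)/d_i, a_{i+1} = floor((a_0 + m_{i+1})/d_{i+1}):
  m_1 = 1*14 - 0 = 14, d_1 = (202 - 14^2)/1 = 6/1 = 6, a_1 = floor((14 + 14)/6) = 4.
  m_2 = 6*4 - 14 = 10, d_2 = (202 - 10^2)/6 = 102/6 = 17, a_2 = floor((14 + 10)/17) = 1.
  m_3 = 17*1 - 10 = 7, d_3 = (202 - 7^2)/17 = 153/17 = 9, a_3 = floor((14 + 7)/9) = 2.
  m_4 = 9*2 - 7 = 11, d_4 = (202 - 11^2)/9 = 81/9 = 9, a_4 = floor((14 + 11)/9) = 2.
  m_5 = 9*2 - 11 = 7, d_5 = (202 - 7^2)/9 = 153/9 = 17, a_5 = floor((14 + 7)/17) = 1.
  m_6 = 17*1 - 7 = 10, d_6 = (202 - 10^2)/17 = 102/17 = 6, a_6 = floor((14 + 10)/6) = 4.
  m_7 = 6*4 - 10 = 14, d_7 = (202 - 14^2)/6 = 6/6 = 1, a_7 = floor((14 + 14)/1) = 28.
  m_8 = 1*28 - 14 = 14, d_8 = (202 - 14^2)/1 = 6/1 = 6: (m_8, d_8) = (m_1, d_1) = (14, 6), so from here the quotients repeat a_1, ..., a_7; the period length is 7.
So sqrt(202) = [14; (4, 1, 2, 2, 1, 4, 28)] with period length k = 7.
k is odd, so (p_{k-1}, q_{k-1}) only solves x^2 - 202y^2 = -1 and the fundamental solution of x^2 - 202y^2 = 1 is (p_{2k-1}, q_{2k-1}) = (p_13, q_13); compute convergents through index 13, running through the period twice.
Convergents (p_i = a_i*p_{i-1} + p_{i-2}, q_i = a_i*q_{i-1} + q_{i-2} with p_{-2}=0, p_{-1}=1, q_{-2}=1, q_{-1}=0):
  i=0: a_0=14, p_0 = 14*1 + 0 = 14, q_0 = 14*0 + 1 = 1.
  i=1: a_1=4, p_1 = 4*14 + 1 = 57, q_1 = 4*1 + 0 = 4.
  i=2: a_2=1, p_2 = 1*57 + 14 = 71, q_2 = 1*4 + 1 = 5.
  i=3: a_3=2, p_3 = 2*71 + 57 = 199, q_3 = 2*5 + 4 = 14.
  i=4: a_4=2, p_4 = 2*199 + 71 = 469, q_4 = 2*14 + 5 = 33.
  i=5: a_5=1, p_5 = 1*469 + 199 = 668, q_5 = 1*33 + 14 = 47.
  i=6: a_6=4, p_6 = 4*668 + 469 = 3141, q_6 = 4*47 + 33 = 221.
  i=7: a_7=28, p_7 = 28*3141 + 668 = 88616, q_7 = 28*221 + 47 = 6235.
  i=8: a_8=4, p_8 = 4*88616 + 3141 = 357605, q_8 = 4*6235 + 221 = 25161.
  i=9: a_9=1, p_9 = 1*357605 + 88616 = 446221, q_9 = 1*25161 + 6235 = 31396.
  i=10: a_10=2, p_10 = 2*446221 + 357605 = 1250047, q_10 = 2*31396 + 25161 = 87953.
  i=11: a_11=2, p_11 = 2*1250047 + 446221 = 2946315, q_11 = 2*87953 + 31396 = 207302.
  i=12: a_12=1, p_12 = 1*2946315 + 1250047 = 4196362, q_12 = 1*207302 + 87953 = 295255.
  i=13: a_13=4, p_13 = 4*4196362 + 2946315 = 19731763, q_13 = 4*295255 + 207302 = 1388322.
Indeed p_6^2 - 202*q_6^2 = 9865881 - 9865882 = -1, not +1.
Check: 19731763^2 - 202*1388322^2 = 389342471088169 - 389342471088168 = 1, so (x, y) = (19731763, 1388322) solves the equation, and by the theorem it is the least positive solution.

(x, y) = (19731763, 1388322)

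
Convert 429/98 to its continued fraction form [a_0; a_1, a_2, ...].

[4; 2, 1, 1, 1, 5, 2]

Run the Euclidean algorithm on 429 and 98; the successive quotients are the partial quotients a_0, a_1, ... (each step inverts the fractional part left over by the previous one):
  429 = 4*98 + 37, so a_0 = 4.
  98 = 2*37 + 24, so a_1 = 2.
  37 = 1*24 + 13, so a_2 = 1.
  24 = 1*13 + 11, so a_3 = 1.
  13 = 1*11 + 2, so a_4 = 1.
  11 = 5*2 + 1, so a_5 = 5.
  2 = 2*1 + 0, so a_6 = 2.
The remainder reaches 0 after 7 divisions, so the expansion has 7 partial quotients, read off in order.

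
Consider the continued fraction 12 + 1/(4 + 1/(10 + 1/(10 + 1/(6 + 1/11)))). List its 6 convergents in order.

Using the convergent recurrence p_i = a_i*p_{i-1} + p_{i-2}, q_i = a_i*q_{i-1} + q_{i-2} with p_{-2}=0, p_{-1}=1, q_{-2}=1, q_{-1}=0:
  i=0: a_0=12, p_0 = 12*1 + 0 = 12, q_0 = 12*0 + 1 = 1.
  i=1: a_1=4, p_1 = 4*12 + 1 = 49, q_1 = 4*1 + 0 = 4.
  i=2: a_2=10, p_2 = 10*49 + 12 = 502, q_2 = 10*4 + 1 = 41.
  i=3: a_3=10, p_3 = 10*502 + 49 = 5069, q_3 = 10*41 + 4 = 414.
  i=4: a_4=6, p_4 = 6*5069 + 502 = 30916, q_4 = 6*414 + 41 = 2525.
  i=5: a_5=11, p_5 = 11*30916 + 5069 = 345145, q_5 = 11*2525 + 414 = 28189.

12/1, 49/4, 502/41, 5069/414, 30916/2525, 345145/28189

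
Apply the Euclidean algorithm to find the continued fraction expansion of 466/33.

[14; 8, 4]

Run the Euclidean algorithm on 466 and 33; the successive quotients are the partial quotients a_0, a_1, ... (each step inverts the fractional part left over by the previous one):
  466 = 14*33 + 4, so a_0 = 14.
  33 = 8*4 + 1, so a_1 = 8.
  4 = 4*1 + 0, so a_2 = 4.
The remainder reaches 0 after 3 divisions, so the expansion has 3 partial quotients, read off in order.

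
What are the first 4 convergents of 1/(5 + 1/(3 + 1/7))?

Using the convergent recurrence p_i = a_i*p_{i-1} + p_{i-2}, q_i = a_i*q_{i-1} + q_{i-2} with p_{-2}=0, p_{-1}=1, q_{-2}=1, q_{-1}=0:
  i=0: a_0=0, p_0 = 0*1 + 0 = 0, q_0 = 0*0 + 1 = 1.
  i=1: a_1=5, p_1 = 5*0 + 1 = 1, q_1 = 5*1 + 0 = 5.
  i=2: a_2=3, p_2 = 3*1 + 0 = 3, q_2 = 3*5 + 1 = 16.
  i=3: a_3=7, p_3 = 7*3 + 1 = 22, q_3 = 7*16 + 5 = 117.

0/1, 1/5, 3/16, 22/117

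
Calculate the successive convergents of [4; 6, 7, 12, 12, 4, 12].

Using the convergent recurrence p_i = a_i*p_{i-1} + p_{i-2}, q_i = a_i*q_{i-1} + q_{i-2} with p_{-2}=0, p_{-1}=1, q_{-2}=1, q_{-1}=0:
  i=0: a_0=4, p_0 = 4*1 + 0 = 4, q_0 = 4*0 + 1 = 1.
  i=1: a_1=6, p_1 = 6*4 + 1 = 25, q_1 = 6*1 + 0 = 6.
  i=2: a_2=7, p_2 = 7*25 + 4 = 179, q_2 = 7*6 + 1 = 43.
  i=3: a_3=12, p_3 = 12*179 + 25 = 2173, q_3 = 12*43 + 6 = 522.
  i=4: a_4=12, p_4 = 12*2173 + 179 = 26255, q_4 = 12*522 + 43 = 6307.
  i=5: a_5=4, p_5 = 4*26255 + 2173 = 107193, q_5 = 4*6307 + 522 = 25750.
  i=6: a_6=12, p_6 = 12*107193 + 26255 = 1312571, q_6 = 12*25750 + 6307 = 315307.

4/1, 25/6, 179/43, 2173/522, 26255/6307, 107193/25750, 1312571/315307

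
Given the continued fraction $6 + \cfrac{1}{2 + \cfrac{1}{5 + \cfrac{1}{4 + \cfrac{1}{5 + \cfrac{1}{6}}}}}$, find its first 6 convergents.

6/1, 13/2, 71/11, 297/46, 1556/241, 9633/1492

Using the convergent recurrence p_i = a_i*p_{i-1} + p_{i-2}, q_i = a_i*q_{i-1} + q_{i-2} with p_{-2}=0, p_{-1}=1, q_{-2}=1, q_{-1}=0:
  i=0: a_0=6, p_0 = 6*1 + 0 = 6, q_0 = 6*0 + 1 = 1.
  i=1: a_1=2, p_1 = 2*6 + 1 = 13, q_1 = 2*1 + 0 = 2.
  i=2: a_2=5, p_2 = 5*13 + 6 = 71, q_2 = 5*2 + 1 = 11.
  i=3: a_3=4, p_3 = 4*71 + 13 = 297, q_3 = 4*11 + 2 = 46.
  i=4: a_4=5, p_4 = 5*297 + 71 = 1556, q_4 = 5*46 + 11 = 241.
  i=5: a_5=6, p_5 = 6*1556 + 297 = 9633, q_5 = 6*241 + 46 = 1492.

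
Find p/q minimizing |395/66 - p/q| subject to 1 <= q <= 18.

6/1

Expand x = 395/66 as a continued fraction with the Euclidean algorithm:
  395 = 5*66 + 65, so a_0 = 5.
  66 = 1*65 + 1, so a_1 = 1.
  65 = 65*1 + 0, so a_2 = 65.
so x = [5; 1, 65].
Convergents (p_i = a_i*p_{i-1} + p_{i-2}, q_i = a_i*q_{i-1} + q_{i-2} with p_{-2}=0, p_{-1}=1, q_{-2}=1, q_{-1}=0), until the denominator exceeds 18:
  i=0: a_0=5, p_0 = 5*1 + 0 = 5, q_0 = 5*0 + 1 = 1.
  i=1: a_1=1, p_1 = 1*5 + 1 = 6, q_1 = 1*1 + 0 = 1.
  i=2: a_2=65, p_2 = 65*6 + 5 = 395, q_2 = 65*1 + 1 = 66.
q_2 = 66 > 18, so the last convergent with denominator <= 18 is p_1/q_1 = 6/1.
The closest fraction with denominator <= 18 is either p_1/q_1 or the intermediate fraction (k*p_1 + p_0)/(k*q_1 + q_0) with the largest k >= 1 whose denominator stays <= 18; these approach x as k grows, and every other convergent or intermediate fraction in range is farther away.
Largest k: floor((18 - q_0)/q_1) = floor((18 - 1)/1) = 17.
That gives (17*6 + 5)/(17*1 + 1) = 107/18.
Compare the errors: |x - 6/1| = |395*1 - 6*66|/(66*1) = 1/66, and |x - 107/18| = |395*18 - 107*66|/(66*18) = 48/1188.
Cross-multiplying, 1*1188 = 1188 < 3168 = 48*66, so 1/66 is smaller: the convergent 6/1 is closer to x than 107/18.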